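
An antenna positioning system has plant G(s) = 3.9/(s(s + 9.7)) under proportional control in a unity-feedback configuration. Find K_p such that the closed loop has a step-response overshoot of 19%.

From %OS = 100·exp(−πζ/√(1−ζ²)) = 19%, ζ = −ln(0.19)/√(π²+ln²(0.19)) = 0.4673.
Characteristic equation s² + 9.7s + 3.9K_p = 0 gives ζ = 9.7/(2√(3.9K_p)).
Setting ζ = 0.4673: √(3.9K_p) = 9.7/(2·0.4673) = 10.38, so K_p = 107.7/3.9 = 27.6.

K_p = 27.6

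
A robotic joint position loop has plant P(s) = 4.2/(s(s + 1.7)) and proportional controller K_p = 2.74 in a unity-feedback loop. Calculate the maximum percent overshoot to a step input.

44.3%

The closed-loop denominator s² + 1.7s + 11.51 gives ω_n = √11.51 = 3.392 and ζ = 1.7/(2ω_n) = 0.2506.
%OS = 100·exp(−πζ/√(1−ζ²)) = 100·exp(−π·0.2506/√0.9372) = 44.3%.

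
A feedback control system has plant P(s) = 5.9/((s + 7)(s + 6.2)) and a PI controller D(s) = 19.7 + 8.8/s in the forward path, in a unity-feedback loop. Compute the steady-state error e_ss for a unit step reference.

The open loop D(s)P(s) has a pole at the origin (type 1), so the static position error constant is infinite and e_ss = 1/(1+∞) = 0.

0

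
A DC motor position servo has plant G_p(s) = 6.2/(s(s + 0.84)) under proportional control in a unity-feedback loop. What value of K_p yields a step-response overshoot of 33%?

K_p = 0.257

From %OS = 100·exp(−πζ/√(1−ζ²)) = 33%, ζ = −ln(0.33)/√(π²+ln²(0.33)) = 0.3328.
Characteristic equation s² + 0.84s + 6.2K_p = 0 gives ζ = 0.84/(2√(6.2K_p)).
Setting ζ = 0.3328: √(6.2K_p) = 0.84/(2·0.3328) = 1.262, so K_p = 1.593/6.2 = 0.257.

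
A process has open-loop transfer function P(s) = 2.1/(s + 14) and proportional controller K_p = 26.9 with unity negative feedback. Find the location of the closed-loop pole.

Closed-loop transfer function: T(s) = K_p·P(s)/(1 + K_p·P(s)) = 56.49/(s + 14 + 56.49) = 56.49/(s + 70.49).
The closed-loop pole is at s = −70.49.

s = -70.49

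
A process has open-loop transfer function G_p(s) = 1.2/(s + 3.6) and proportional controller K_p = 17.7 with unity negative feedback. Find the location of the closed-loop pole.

Closed-loop transfer function: T(s) = K_p·G_p(s)/(1 + K_p·G_p(s)) = 21.24/(s + 3.6 + 21.24) = 21.24/(s + 24.84).
The closed-loop pole is at s = −24.84.

s = -24.84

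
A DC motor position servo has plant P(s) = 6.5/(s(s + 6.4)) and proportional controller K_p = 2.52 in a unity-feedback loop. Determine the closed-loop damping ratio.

The closed-loop denominator is s(s+6.4) + 2.52·6.5 = s² + 6.4s + 16.38.
Matching s² + 2ζω_n s + ω_n²: ω_n = √16.38 = 4.047 rad/s and 2ζω_n = 6.4, so ζ = 6.4/(2·4.047) = 0.791.

ζ = 0.791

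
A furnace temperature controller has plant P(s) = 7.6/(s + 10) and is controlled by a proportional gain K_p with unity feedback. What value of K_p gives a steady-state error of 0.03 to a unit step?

The loop is type 0, so e_ss(step) = 1/(1 + K_pos) with K_pos = K_p·P(0).
P(0) = 0.76. Require 1/(1 + K_p·0.76) = 0.03, so 1 + 0.76·K_p = 33.33.
K_p = (33.33 − 1)/0.76 = 42.5.

K_p = 42.5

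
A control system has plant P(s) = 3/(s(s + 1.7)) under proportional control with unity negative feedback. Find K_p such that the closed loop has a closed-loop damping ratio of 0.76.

Closed-loop characteristic equation: s² + 1.7s + K_p·3 = 0.
So ω_n = √(3K_p) and 2ζω_n = 1.7, giving ζ = 1.7/(2√(3K_p)).
Setting ζ = 0.76: √(3K_p) = 1.7/(2·0.76) = 1.118, so K_p = 1.251/3 = 0.417.

K_p = 0.417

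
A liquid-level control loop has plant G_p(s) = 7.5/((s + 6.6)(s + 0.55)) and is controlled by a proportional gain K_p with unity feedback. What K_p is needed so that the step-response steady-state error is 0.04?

K_p = 11.6

The loop is type 0, so e_ss(step) = 1/(1 + K_pos) with K_pos = K_p·G_p(0).
G_p(0) = 2.066. Require 1/(1 + K_p·2.066) = 0.04, so 1 + 2.066·K_p = 25.
K_p = (25 − 1)/2.066 = 11.6.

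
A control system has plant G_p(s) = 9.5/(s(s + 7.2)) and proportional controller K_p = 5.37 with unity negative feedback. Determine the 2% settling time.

Closed-loop characteristic equation: s² + 7.2s + 51.02 = 0, so ω_n = 7.142 rad/s and ζ = 7.2/(2·7.142) = 0.504.
2% settling time T_s ≈ 4/(ζω_n) = 4/3.6 = 1.11 s.

T_s ≈ 1.11 s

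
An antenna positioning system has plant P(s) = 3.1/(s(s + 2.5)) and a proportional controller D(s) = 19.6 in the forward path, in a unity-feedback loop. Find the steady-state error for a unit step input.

The open loop D(s)P(s) has a pole at the origin (type 1), so the static position error constant is infinite and e_ss = 1/(1+∞) = 0.

0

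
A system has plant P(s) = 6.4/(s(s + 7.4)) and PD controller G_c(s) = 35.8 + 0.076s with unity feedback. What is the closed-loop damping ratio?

Forward path: (35.8 + 0.076s)·6.4/(s(s+7.4)). The closed-loop characteristic equation is s² + (7.4 + 6.4·0.076)s + 6.4·35.8 = 0.
That is s² + 7.886s + 229.1 = 0, so ω_n = 15.14 rad/s and ζ = 7.886/(2·15.14) = 0.2605.

ζ = 0.261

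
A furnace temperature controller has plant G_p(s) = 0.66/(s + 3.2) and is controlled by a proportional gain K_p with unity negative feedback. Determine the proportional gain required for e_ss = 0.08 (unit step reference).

K_p = 55.8

The loop is type 0, so e_ss(step) = 1/(1 + K_pos) with K_pos = K_p·G_p(0).
G_p(0) = 0.2062. Require 1/(1 + K_p·0.2062) = 0.08, so 1 + 0.2062·K_p = 12.5.
K_p = (12.5 − 1)/0.2062 = 55.8.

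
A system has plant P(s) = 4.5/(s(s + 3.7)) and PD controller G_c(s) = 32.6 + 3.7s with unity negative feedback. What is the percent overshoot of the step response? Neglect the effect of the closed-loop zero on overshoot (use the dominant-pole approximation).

Forward path: (32.6 + 3.7s)·4.5/(s(s+3.7)). The closed-loop characteristic equation is s² + (3.7 + 4.5·3.7)s + 4.5·32.6 = 0.
That is s² + 20.35s + 146.7 = 0, so ω_n = 12.11 rad/s and ζ = 20.35/(2·12.11) = 0.8401.
%OS = 100·exp(−πζ/√(1−ζ²)) = 0.771%.

0.771%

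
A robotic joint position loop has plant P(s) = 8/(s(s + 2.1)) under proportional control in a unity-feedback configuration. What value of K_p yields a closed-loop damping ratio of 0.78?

Closed-loop characteristic equation: s² + 2.1s + K_p·8 = 0.
So ω_n = √(8K_p) and 2ζω_n = 2.1, giving ζ = 2.1/(2√(8K_p)).
Setting ζ = 0.78: √(8K_p) = 2.1/(2·0.78) = 1.346, so K_p = 1.812/8 = 0.227.

K_p = 0.227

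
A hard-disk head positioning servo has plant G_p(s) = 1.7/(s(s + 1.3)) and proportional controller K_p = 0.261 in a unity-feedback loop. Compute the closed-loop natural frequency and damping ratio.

The closed-loop denominator is s(s+1.3) + 0.261·1.7 = s² + 1.3s + 0.4437.
So ω_n² = 0.4437 ⇒ ω_n = 0.6661 rad/s, and ζ = 1.3/(2ω_n) = 0.976.

ω_n = 0.666 rad/s, ζ = 0.976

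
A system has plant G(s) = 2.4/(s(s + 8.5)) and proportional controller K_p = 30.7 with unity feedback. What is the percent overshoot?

The closed-loop denominator s² + 8.5s + 73.68 gives ω_n = √73.68 = 8.584 and ζ = 8.5/(2ω_n) = 0.4951.
%OS = 100·exp(−πζ/√(1−ζ²)) = 100·exp(−π·0.4951/√0.7549) = 16.7%.

16.7%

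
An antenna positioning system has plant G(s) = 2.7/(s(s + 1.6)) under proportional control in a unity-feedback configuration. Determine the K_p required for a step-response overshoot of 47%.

From %OS = 100·exp(−πζ/√(1−ζ²)) = 47%, ζ = −ln(0.47)/√(π²+ln²(0.47)) = 0.2337.
Characteristic equation s² + 1.6s + 2.7K_p = 0 gives ζ = 1.6/(2√(2.7K_p)).
Setting ζ = 0.2337: √(2.7K_p) = 1.6/(2·0.2337) = 3.424, so K_p = 11.72/2.7 = 4.34.

K_p = 4.34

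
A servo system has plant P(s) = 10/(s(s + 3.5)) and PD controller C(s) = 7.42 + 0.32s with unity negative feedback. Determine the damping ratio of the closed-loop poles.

Forward path: (7.42 + 0.32s)·10/(s(s+3.5)). The closed-loop characteristic equation is s² + (3.5 + 10·0.32)s + 10·7.42 = 0.
That is s² + 6.7s + 74.2 = 0, so ω_n = 8.614 rad/s and ζ = 6.7/(2·8.614) = 0.3889.

ζ = 0.389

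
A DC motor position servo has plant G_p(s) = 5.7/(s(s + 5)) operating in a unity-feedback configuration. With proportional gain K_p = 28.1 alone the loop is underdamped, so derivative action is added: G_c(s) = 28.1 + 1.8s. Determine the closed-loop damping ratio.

Forward path: (28.1 + 1.8s)·5.7/(s(s+5)). The closed-loop characteristic equation is s² + (5 + 5.7·1.8)s + 5.7·28.1 = 0.
That is s² + 15.26s + 160.2 = 0, so ω_n = 12.66 rad/s and ζ = 15.26/(2·12.66) = 0.6029.

ζ = 0.603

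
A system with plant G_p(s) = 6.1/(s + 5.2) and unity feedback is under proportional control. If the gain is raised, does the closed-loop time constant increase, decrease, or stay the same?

Closed-loop pole is at s = −(5.2+K_p·6.1); larger K_p moves it further left, so τ = 1/(5.2+K_p·6.1) decreases.

decrease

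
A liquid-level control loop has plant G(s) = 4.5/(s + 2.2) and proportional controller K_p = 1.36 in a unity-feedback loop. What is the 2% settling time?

T_s ≈ 0.481 s

Closed-loop transfer function: T(s) = K_p·G(s)/(1 + K_p·G(s)) = 6.12/(s + 2.2 + 6.12) = 6.12/(s + 8.32).
Time constant τ = 1/8.32 = 0.1202 s, so the 2% settling time is about 4τ = 0.481 s.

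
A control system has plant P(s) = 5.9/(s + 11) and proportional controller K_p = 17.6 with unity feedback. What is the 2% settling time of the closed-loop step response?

Closed-loop transfer function: T(s) = K_p·P(s)/(1 + K_p·P(s)) = 103.8/(s + 11 + 103.8) = 103.8/(s + 114.8).
Time constant τ = 1/114.8 = 0.008708 s, so the 2% settling time is about 4τ = 0.0348 s.

T_s ≈ 0.0348 s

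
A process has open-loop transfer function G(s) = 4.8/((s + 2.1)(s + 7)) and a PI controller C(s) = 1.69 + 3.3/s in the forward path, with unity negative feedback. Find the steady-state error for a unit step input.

The open loop C(s)G(s) has a pole at the origin (type 1), so the static position error constant is infinite and e_ss = 1/(1+∞) = 0.

0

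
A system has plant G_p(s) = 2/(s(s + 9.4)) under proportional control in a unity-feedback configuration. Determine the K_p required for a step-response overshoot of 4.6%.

From %OS = 100·exp(−πζ/√(1−ζ²)) = 4.6%, ζ = −ln(0.046)/√(π²+ln²(0.046)) = 0.7.
Characteristic equation s² + 9.4s + 2K_p = 0 gives ζ = 9.4/(2√(2K_p)).
Setting ζ = 0.7: √(2K_p) = 9.4/(2·0.7) = 6.715, so K_p = 45.09/2 = 22.5.

K_p = 22.5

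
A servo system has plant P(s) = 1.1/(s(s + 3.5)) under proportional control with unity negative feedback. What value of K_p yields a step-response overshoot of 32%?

From %OS = 100·exp(−πζ/√(1−ζ²)) = 32%, ζ = −ln(0.32)/√(π²+ln²(0.32)) = 0.341.
Characteristic equation s² + 3.5s + 1.1K_p = 0 gives ζ = 3.5/(2√(1.1K_p)).
Setting ζ = 0.341: √(1.1K_p) = 3.5/(2·0.341) = 5.133, so K_p = 26.34/1.1 = 23.9.

K_p = 23.9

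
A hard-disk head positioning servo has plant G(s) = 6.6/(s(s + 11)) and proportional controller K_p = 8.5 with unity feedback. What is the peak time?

The closed-loop denominator s² + 11s + 56.1 gives ω_n = √56.1 = 7.49 and ζ = 11/(2ω_n) = 0.7343.
Damped frequency ω_d = ω_n√(1−ζ²) = 5.084 rad/s, so peak time T_p = π/ω_d = 0.618 s.

T_p = 0.618 s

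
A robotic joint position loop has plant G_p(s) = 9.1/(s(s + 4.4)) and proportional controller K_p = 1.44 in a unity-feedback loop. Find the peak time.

The closed-loop denominator s² + 4.4s + 13.1 gives ω_n = √13.1 = 3.62 and ζ = 4.4/(2ω_n) = 0.6077.
Damped frequency ω_d = ω_n√(1−ζ²) = 2.875 rad/s, so peak time T_p = π/ω_d = 1.09 s.

T_p = 1.09 s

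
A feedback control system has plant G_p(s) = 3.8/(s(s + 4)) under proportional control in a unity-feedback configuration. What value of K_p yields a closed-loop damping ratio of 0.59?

K_p = 3.02

Closed-loop characteristic equation: s² + 4s + K_p·3.8 = 0.
So ω_n = √(3.8K_p) and 2ζω_n = 4, giving ζ = 4/(2√(3.8K_p)).
Setting ζ = 0.59: √(3.8K_p) = 4/(2·0.59) = 3.39, so K_p = 11.49/3.8 = 3.02.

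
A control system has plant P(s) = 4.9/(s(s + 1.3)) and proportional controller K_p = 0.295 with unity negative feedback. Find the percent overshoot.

13.3%

Closed-loop characteristic equation: s² + 1.3s + 1.446 = 0, so ω_n = 1.202 rad/s and ζ = 1.3/(2·1.202) = 0.5406.
%OS = 100·exp(−πζ/√(1−ζ²)) = 100·exp(−π·0.5406/√0.7077) = 13.3%.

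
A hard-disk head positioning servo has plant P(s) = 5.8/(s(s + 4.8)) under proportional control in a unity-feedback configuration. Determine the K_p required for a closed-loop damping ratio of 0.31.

Closed-loop characteristic equation: s² + 4.8s + K_p·5.8 = 0.
So ω_n = √(5.8K_p) and 2ζω_n = 4.8, giving ζ = 4.8/(2√(5.8K_p)).
Setting ζ = 0.31: √(5.8K_p) = 4.8/(2·0.31) = 7.742, so K_p = 59.94/5.8 = 10.3.

K_p = 10.3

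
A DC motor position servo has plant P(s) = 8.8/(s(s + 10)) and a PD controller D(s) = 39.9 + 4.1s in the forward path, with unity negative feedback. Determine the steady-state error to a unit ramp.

The loop has one pole at the origin (type 1). Velocity error constant K_v = lim_{s→0} s·D(s)P(s) = 39.9·8.8/10 = 35.11.
Steady-state error to a unit ramp: e_ss = 1/K_v = 0.0285.

0.0285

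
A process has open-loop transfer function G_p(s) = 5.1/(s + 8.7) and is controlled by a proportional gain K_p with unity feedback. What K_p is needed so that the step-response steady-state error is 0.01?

K_p = 169

The loop is type 0, so e_ss(step) = 1/(1 + K_pos) with K_pos = K_p·G_p(0).
G_p(0) = 0.5862. Require 1/(1 + K_p·0.5862) = 0.01, so 1 + 0.5862·K_p = 100.
K_p = (100 − 1)/0.5862 = 169.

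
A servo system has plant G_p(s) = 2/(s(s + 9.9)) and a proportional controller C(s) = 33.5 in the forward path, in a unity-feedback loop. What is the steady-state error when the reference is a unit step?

0

The open loop C(s)G_p(s) has a pole at the origin (type 1), so the static position error constant is infinite and e_ss = 1/(1+∞) = 0.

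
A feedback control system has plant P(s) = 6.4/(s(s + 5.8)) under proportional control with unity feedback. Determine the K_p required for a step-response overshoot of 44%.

From %OS = 100·exp(−πζ/√(1−ζ²)) = 44%, ζ = −ln(0.44)/√(π²+ln²(0.44)) = 0.2528.
Characteristic equation s² + 5.8s + 6.4K_p = 0 gives ζ = 5.8/(2√(6.4K_p)).
Setting ζ = 0.2528: √(6.4K_p) = 5.8/(2·0.2528) = 11.47, so K_p = 131.6/6.4 = 20.6.

K_p = 20.6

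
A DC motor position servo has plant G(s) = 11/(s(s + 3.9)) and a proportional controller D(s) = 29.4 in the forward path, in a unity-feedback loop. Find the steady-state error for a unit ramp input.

The loop has one pole at the origin (type 1). Velocity error constant K_v = lim_{s→0} s·D(s)G(s) = 29.4·11/3.9 = 82.92.
Steady-state error to a unit ramp: e_ss = 1/K_v = 0.0121.

0.0121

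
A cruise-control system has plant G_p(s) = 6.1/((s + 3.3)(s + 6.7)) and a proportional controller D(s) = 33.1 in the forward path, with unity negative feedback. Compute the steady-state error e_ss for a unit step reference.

0.0987

The loop is type 0. Static position error constant K_pos = D(0)·G_p(0) = 33.1·0.2759 = 9.132.
Steady-state error to a unit step: e_ss = 1/(1+K_pos) = 1/10.13 = 0.0987.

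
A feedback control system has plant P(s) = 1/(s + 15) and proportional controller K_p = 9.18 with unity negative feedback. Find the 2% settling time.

Closed-loop transfer function: T(s) = K_p·P(s)/(1 + K_p·P(s)) = 9.18/(s + 15 + 9.18) = 9.18/(s + 24.18).
Time constant τ = 1/24.18 = 0.04136 s, so the 2% settling time is about 4τ = 0.165 s.

T_s ≈ 0.165 s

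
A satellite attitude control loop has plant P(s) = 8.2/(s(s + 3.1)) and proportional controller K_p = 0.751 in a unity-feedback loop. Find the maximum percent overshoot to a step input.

8.11%

Closed-loop characteristic equation: s² + 3.1s + 6.158 = 0, so ω_n = 2.482 rad/s and ζ = 3.1/(2·2.482) = 0.6246.
%OS = 100·exp(−πζ/√(1−ζ²)) = 100·exp(−π·0.6246/√0.6099) = 8.11%.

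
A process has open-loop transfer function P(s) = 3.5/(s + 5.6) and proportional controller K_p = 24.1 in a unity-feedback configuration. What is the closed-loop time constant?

Closed-loop transfer function: T(s) = K_p·P(s)/(1 + K_p·P(s)) = 84.35/(s + 5.6 + 84.35) = 84.35/(s + 89.95).
Time constant τ = 1/89.95 = 0.0111 s.

τ = 0.0111 s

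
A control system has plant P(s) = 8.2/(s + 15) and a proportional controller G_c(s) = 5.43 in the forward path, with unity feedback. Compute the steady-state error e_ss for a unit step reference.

The loop is type 0. Static position error constant K_pos = G_c(0)·P(0) = 5.43·0.5467 = 2.968.
Steady-state error to a unit step: e_ss = 1/(1+K_pos) = 1/3.968 = 0.252.

0.252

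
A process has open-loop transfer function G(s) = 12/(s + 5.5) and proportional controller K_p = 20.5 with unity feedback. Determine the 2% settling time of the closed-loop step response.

T_s ≈ 0.0159 s

Closed-loop transfer function: T(s) = K_p·G(s)/(1 + K_p·G(s)) = 246/(s + 5.5 + 246) = 246/(s + 251.5).
Time constant τ = 1/251.5 = 0.003976 s, so the 2% settling time is about 4τ = 0.0159 s.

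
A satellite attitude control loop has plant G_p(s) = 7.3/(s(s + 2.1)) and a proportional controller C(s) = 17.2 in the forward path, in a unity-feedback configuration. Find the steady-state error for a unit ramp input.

The loop has one pole at the origin (type 1). Velocity error constant K_v = lim_{s→0} s·C(s)G_p(s) = 17.2·7.3/2.1 = 59.79.
Steady-state error to a unit ramp: e_ss = 1/K_v = 0.0167.

0.0167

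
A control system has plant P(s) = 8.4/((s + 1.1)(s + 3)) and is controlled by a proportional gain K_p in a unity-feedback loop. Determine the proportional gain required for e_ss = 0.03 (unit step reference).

For a type-0 loop with proportional control, e_ss = 1/(1 + K_p·P(0)).
P(0) = 2.545. Require 1/(1 + K_p·2.545) = 0.03, so 1 + 2.545·K_p = 33.33.
K_p = (33.33 − 1)/2.545 = 12.7.

K_p = 12.7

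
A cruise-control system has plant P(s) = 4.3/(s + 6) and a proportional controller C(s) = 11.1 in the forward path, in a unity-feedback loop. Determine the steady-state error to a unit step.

The loop is type 0. Static position error constant K_pos = C(0)·P(0) = 11.1·0.7167 = 7.955.
Steady-state error to a unit step: e_ss = 1/(1+K_pos) = 1/8.955 = 0.112.

0.112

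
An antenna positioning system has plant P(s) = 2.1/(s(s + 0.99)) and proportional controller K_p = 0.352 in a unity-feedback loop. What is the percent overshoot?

10.9%

From 1 + K_pP(s) = 0: s² + 0.99s + 0.7392 = 0 ⇒ ω_n = 0.8598, ζ = 0.5757.
%OS = 100·exp(−πζ/√(1−ζ²)) = 100·exp(−π·0.5757/√0.6685) = 10.9%.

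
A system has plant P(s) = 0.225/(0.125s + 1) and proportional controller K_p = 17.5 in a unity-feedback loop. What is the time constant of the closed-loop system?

Closed loop: T(s) = K_p·P/(1+K_p·P) = 3.938/(0.125s + 1 + 3.938), with pole at s = −(1 + 3.938)/0.125 = −39.5.
Closed-loop time constant τ = 1/39.5 = 0.0253 s.

τ = 0.0253 s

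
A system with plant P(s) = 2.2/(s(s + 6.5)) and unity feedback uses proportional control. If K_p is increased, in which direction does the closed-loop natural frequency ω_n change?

ω_n = √(2.2·K_p), which grows with K_p.

increase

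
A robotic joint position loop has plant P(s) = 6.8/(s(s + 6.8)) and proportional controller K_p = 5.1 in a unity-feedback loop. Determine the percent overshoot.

10.8%

From 1 + K_pP(s) = 0: s² + 6.8s + 34.68 = 0 ⇒ ω_n = 5.889, ζ = 0.5774.
%OS = 100·exp(−πζ/√(1−ζ²)) = 100·exp(−π·0.5774/√0.6667) = 10.8%.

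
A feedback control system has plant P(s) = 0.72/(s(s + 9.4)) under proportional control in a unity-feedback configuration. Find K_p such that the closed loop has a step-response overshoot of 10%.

K_p = 87.8

From %OS = 100·exp(−πζ/√(1−ζ²)) = 10%, ζ = −ln(0.1)/√(π²+ln²(0.1)) = 0.5912.
Characteristic equation s² + 9.4s + 0.72K_p = 0 gives ζ = 9.4/(2√(0.72K_p)).
Setting ζ = 0.5912: √(0.72K_p) = 9.4/(2·0.5912) = 7.951, so K_p = 63.21/0.72 = 87.8.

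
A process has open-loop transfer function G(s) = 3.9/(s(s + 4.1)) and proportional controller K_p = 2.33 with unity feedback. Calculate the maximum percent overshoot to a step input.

5.43%

From 1 + K_pG(s) = 0: s² + 4.1s + 9.087 = 0 ⇒ ω_n = 3.014, ζ = 0.6801.
%OS = 100·exp(−πζ/√(1−ζ²)) = 100·exp(−π·0.6801/√0.5375) = 5.43%.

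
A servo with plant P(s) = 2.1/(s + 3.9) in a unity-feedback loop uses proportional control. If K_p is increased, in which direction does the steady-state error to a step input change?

The position error constant K_pos = K_p·P(0) grows with K_p, and e_ss = 1/(1+K_pos) falls.

decrease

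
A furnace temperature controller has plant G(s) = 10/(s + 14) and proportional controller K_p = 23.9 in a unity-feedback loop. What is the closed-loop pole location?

s = -253

Closed-loop transfer function: T(s) = K_p·G(s)/(1 + K_p·G(s)) = 239/(s + 14 + 239) = 239/(s + 253).
The closed-loop pole is at s = −253.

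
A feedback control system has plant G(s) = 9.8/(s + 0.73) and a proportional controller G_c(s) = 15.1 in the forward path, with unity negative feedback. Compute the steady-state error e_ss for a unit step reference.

0.00491

The loop is type 0. Static position error constant K_pos = G_c(0)·G(0) = 15.1·13.42 = 202.7.
Steady-state error to a unit step: e_ss = 1/(1+K_pos) = 1/203.7 = 0.00491.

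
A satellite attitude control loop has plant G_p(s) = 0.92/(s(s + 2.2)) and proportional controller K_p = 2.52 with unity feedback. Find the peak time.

T_p = 2.98 s

Closed-loop characteristic equation: s² + 2.2s + 2.318 = 0, so ω_n = 1.523 rad/s and ζ = 2.2/(2·1.523) = 0.7224.
Damped frequency ω_d = ω_n√(1−ζ²) = 1.053 rad/s, so peak time T_p = π/ω_d = 2.98 s.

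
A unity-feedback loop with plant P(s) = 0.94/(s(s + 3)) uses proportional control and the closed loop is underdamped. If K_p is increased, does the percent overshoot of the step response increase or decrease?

increase

Characteristic equation s² + 3s + K_p·0.94 = 0: raising K_p raises ω_n while 2ζω_n = 3 is fixed, so ζ falls and overshoot grows.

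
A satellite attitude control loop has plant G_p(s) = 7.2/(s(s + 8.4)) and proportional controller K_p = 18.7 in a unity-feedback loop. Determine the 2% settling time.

The closed-loop denominator s² + 8.4s + 134.6 gives ω_n = √134.6 = 11.6 and ζ = 8.4/(2ω_n) = 0.362.
2% settling time T_s ≈ 4/(ζω_n) = 4/4.2 = 0.952 s.

T_s ≈ 0.952 s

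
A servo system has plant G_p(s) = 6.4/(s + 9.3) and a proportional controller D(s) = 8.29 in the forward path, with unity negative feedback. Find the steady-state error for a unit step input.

The loop is type 0. Static position error constant K_pos = D(0)·G_p(0) = 8.29·0.6882 = 5.705.
Steady-state error to a unit step: e_ss = 1/(1+K_pos) = 1/6.705 = 0.149.

0.149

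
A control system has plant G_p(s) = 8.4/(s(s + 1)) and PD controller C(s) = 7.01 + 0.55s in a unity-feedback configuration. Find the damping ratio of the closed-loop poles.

ζ = 0.366

Forward path: (7.01 + 0.55s)·8.4/(s(s+1)). The closed-loop characteristic equation is s² + (1 + 8.4·0.55)s + 8.4·7.01 = 0.
That is s² + 5.62s + 58.88 = 0, so ω_n = 7.674 rad/s and ζ = 5.62/(2·7.674) = 0.3662.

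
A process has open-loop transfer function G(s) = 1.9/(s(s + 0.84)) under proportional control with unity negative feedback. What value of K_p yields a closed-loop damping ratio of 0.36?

K_p = 0.716

Closed-loop characteristic equation: s² + 0.84s + K_p·1.9 = 0.
So ω_n = √(1.9K_p) and 2ζω_n = 0.84, giving ζ = 0.84/(2√(1.9K_p)).
Setting ζ = 0.36: √(1.9K_p) = 0.84/(2·0.36) = 1.167, so K_p = 1.361/1.9 = 0.716.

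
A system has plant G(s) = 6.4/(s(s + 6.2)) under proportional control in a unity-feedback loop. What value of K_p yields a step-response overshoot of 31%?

K_p = 12.3

From %OS = 100·exp(−πζ/√(1−ζ²)) = 31%, ζ = −ln(0.31)/√(π²+ln²(0.31)) = 0.3493.
Characteristic equation s² + 6.2s + 6.4K_p = 0 gives ζ = 6.2/(2√(6.4K_p)).
Setting ζ = 0.3493: √(6.4K_p) = 6.2/(2·0.3493) = 8.875, so K_p = 78.76/6.4 = 12.3.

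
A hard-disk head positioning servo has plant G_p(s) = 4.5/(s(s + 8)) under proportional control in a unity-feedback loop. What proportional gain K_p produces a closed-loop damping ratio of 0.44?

K_p = 18.4

Closed-loop characteristic equation: s² + 8s + K_p·4.5 = 0.
So ω_n = √(4.5K_p) and 2ζω_n = 8, giving ζ = 8/(2√(4.5K_p)).
Setting ζ = 0.44: √(4.5K_p) = 8/(2·0.44) = 9.091, so K_p = 82.64/4.5 = 18.4.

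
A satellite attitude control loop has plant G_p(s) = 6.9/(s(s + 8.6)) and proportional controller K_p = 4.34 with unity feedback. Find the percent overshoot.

The closed-loop denominator s² + 8.6s + 29.95 gives ω_n = √29.95 = 5.472 and ζ = 8.6/(2ω_n) = 0.7858.
%OS = 100·exp(−πζ/√(1−ζ²)) = 100·exp(−π·0.7858/√0.3826) = 1.85%.

1.85%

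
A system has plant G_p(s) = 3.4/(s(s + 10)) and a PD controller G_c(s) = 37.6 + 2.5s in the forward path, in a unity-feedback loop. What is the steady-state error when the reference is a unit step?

0

The open loop G_c(s)G_p(s) has a pole at the origin (type 1), so the static position error constant is infinite and e_ss = 1/(1+∞) = 0.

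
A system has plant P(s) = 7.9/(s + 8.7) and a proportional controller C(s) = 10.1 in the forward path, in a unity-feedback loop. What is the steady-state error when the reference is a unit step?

0.0983

The loop is type 0. Static position error constant K_pos = C(0)·P(0) = 10.1·0.908 = 9.171.
Steady-state error to a unit step: e_ss = 1/(1+K_pos) = 1/10.17 = 0.0983.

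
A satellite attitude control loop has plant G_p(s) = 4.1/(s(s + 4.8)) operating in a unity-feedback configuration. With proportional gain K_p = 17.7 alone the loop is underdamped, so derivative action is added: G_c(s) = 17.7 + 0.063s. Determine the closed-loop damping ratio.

Forward path: (17.7 + 0.063s)·4.1/(s(s+4.8)). The closed-loop characteristic equation is s² + (4.8 + 4.1·0.063)s + 4.1·17.7 = 0.
That is s² + 5.058s + 72.57 = 0, so ω_n = 8.519 rad/s and ζ = 5.058/(2·8.519) = 0.2969.

ζ = 0.297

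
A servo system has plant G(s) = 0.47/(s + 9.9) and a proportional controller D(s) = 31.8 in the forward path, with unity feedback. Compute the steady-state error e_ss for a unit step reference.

The loop is type 0. Static position error constant K_pos = D(0)·G(0) = 31.8·0.04747 = 1.51.
Steady-state error to a unit step: e_ss = 1/(1+K_pos) = 1/2.51 = 0.398.

0.398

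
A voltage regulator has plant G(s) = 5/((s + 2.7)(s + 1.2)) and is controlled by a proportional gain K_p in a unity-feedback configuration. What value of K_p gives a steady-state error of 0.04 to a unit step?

Steady-state error for a unit step on this type-0 loop is 1/(1 + K_p·G(0)).
G(0) = 1.543. Require 1/(1 + K_p·1.543) = 0.04, so 1 + 1.543·K_p = 25.
K_p = (25 − 1)/1.543 = 15.6.

K_p = 15.6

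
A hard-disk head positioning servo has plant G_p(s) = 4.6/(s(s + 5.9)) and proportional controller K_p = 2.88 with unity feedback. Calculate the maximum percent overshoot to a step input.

The closed-loop denominator s² + 5.9s + 13.25 gives ω_n = √13.25 = 3.64 and ζ = 5.9/(2ω_n) = 0.8105.
%OS = 100·exp(−πζ/√(1−ζ²)) = 100·exp(−π·0.8105/√0.3431) = 1.29%.

1.29%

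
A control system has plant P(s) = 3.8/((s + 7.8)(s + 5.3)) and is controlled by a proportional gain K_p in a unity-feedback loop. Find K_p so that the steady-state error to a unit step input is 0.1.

K_p = 97.9

Steady-state error for a unit step on this type-0 loop is 1/(1 + K_p·P(0)).
P(0) = 0.09192. Require 1/(1 + K_p·0.09192) = 0.1, so 1 + 0.09192·K_p = 10.
K_p = (10 − 1)/0.09192 = 97.9.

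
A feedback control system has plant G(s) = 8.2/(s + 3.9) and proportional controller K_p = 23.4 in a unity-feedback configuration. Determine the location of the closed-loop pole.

s = -195.8

Closed-loop transfer function: T(s) = K_p·G(s)/(1 + K_p·G(s)) = 191.9/(s + 3.9 + 191.9) = 191.9/(s + 195.8).
The closed-loop pole is at s = −195.8.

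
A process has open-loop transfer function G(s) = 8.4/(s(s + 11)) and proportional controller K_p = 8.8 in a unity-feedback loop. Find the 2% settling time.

T_s ≈ 0.727 s

Closed-loop characteristic equation: s² + 11s + 73.92 = 0, so ω_n = 8.598 rad/s and ζ = 11/(2·8.598) = 0.6397.
2% settling time T_s ≈ 4/(ζω_n) = 4/5.5 = 0.727 s.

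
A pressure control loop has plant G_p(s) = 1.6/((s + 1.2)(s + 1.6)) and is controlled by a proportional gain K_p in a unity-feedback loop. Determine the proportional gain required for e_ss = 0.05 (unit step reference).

K_p = 22.8

Steady-state error for a unit step on this type-0 loop is 1/(1 + K_p·G_p(0)).
G_p(0) = 0.8333. Require 1/(1 + K_p·0.8333) = 0.05, so 1 + 0.8333·K_p = 20.
K_p = (20 − 1)/0.8333 = 22.8.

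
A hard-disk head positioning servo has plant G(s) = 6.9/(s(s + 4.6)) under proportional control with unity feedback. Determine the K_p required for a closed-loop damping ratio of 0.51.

Closed-loop characteristic equation: s² + 4.6s + K_p·6.9 = 0.
So ω_n = √(6.9K_p) and 2ζω_n = 4.6, giving ζ = 4.6/(2√(6.9K_p)).
Setting ζ = 0.51: √(6.9K_p) = 4.6/(2·0.51) = 4.51, so K_p = 20.34/6.9 = 2.95.

K_p = 2.95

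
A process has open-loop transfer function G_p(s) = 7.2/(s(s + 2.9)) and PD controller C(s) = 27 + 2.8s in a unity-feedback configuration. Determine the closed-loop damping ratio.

Forward path: (27 + 2.8s)·7.2/(s(s+2.9)). The closed-loop characteristic equation is s² + (2.9 + 7.2·2.8)s + 7.2·27 = 0.
That is s² + 23.06s + 194.4 = 0, so ω_n = 13.94 rad/s and ζ = 23.06/(2·13.94) = 0.827.

ζ = 0.827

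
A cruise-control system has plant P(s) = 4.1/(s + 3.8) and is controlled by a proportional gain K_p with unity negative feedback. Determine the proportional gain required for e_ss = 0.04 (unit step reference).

K_p = 22.2

The loop is type 0, so e_ss(step) = 1/(1 + K_pos) with K_pos = K_p·P(0).
P(0) = 1.079. Require 1/(1 + K_p·1.079) = 0.04, so 1 + 1.079·K_p = 25.
K_p = (25 − 1)/1.079 = 22.2.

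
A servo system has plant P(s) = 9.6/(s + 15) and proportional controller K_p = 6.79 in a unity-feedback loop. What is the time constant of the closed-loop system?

Closed-loop transfer function: T(s) = K_p·P(s)/(1 + K_p·P(s)) = 65.18/(s + 15 + 65.18) = 65.18/(s + 80.18).
Time constant τ = 1/80.18 = 0.0125 s.

τ = 0.0125 s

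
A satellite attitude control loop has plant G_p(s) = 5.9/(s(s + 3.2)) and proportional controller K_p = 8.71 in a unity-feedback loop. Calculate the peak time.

T_p = 0.45 s

From 1 + K_pG_p(s) = 0: s² + 3.2s + 51.39 = 0 ⇒ ω_n = 7.169, ζ = 0.2232.
Damped frequency ω_d = ω_n√(1−ζ²) = 6.988 rad/s, so peak time T_p = π/ω_d = 0.45 s.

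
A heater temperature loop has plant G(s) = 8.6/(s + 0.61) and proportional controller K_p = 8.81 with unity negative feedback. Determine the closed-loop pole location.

Closed-loop transfer function: T(s) = K_p·G(s)/(1 + K_p·G(s)) = 75.77/(s + 0.61 + 75.77) = 75.77/(s + 76.38).
The closed-loop pole is at s = −76.38.

s = -76.38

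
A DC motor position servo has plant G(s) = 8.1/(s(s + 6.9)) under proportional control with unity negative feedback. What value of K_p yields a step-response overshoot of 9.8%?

K_p = 4.16

From %OS = 100·exp(−πζ/√(1−ζ²)) = 9.8%, ζ = −ln(0.098)/√(π²+ln²(0.098)) = 0.5945.
Characteristic equation s² + 6.9s + 8.1K_p = 0 gives ζ = 6.9/(2√(8.1K_p)).
Setting ζ = 0.5945: √(8.1K_p) = 6.9/(2·0.5945) = 5.803, so K_p = 33.68/8.1 = 4.16.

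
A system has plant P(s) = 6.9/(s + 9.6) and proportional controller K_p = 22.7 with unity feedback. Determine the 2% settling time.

Closed-loop transfer function: T(s) = K_p·P(s)/(1 + K_p·P(s)) = 156.6/(s + 9.6 + 156.6) = 156.6/(s + 166.2).
Time constant τ = 1/166.2 = 0.006016 s, so the 2% settling time is about 4τ = 0.0241 s.

T_s ≈ 0.0241 s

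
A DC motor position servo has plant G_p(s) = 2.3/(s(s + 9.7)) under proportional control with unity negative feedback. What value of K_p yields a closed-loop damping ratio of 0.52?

K_p = 37.8

Closed-loop characteristic equation: s² + 9.7s + K_p·2.3 = 0.
So ω_n = √(2.3K_p) and 2ζω_n = 9.7, giving ζ = 9.7/(2√(2.3K_p)).
Setting ζ = 0.52: √(2.3K_p) = 9.7/(2·0.52) = 9.327, so K_p = 86.99/2.3 = 37.8.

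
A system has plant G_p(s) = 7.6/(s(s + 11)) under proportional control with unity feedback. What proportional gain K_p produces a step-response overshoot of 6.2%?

From %OS = 100·exp(−πζ/√(1−ζ²)) = 6.2%, ζ = −ln(0.062)/√(π²+ln²(0.062)) = 0.6628.
Characteristic equation s² + 11s + 7.6K_p = 0 gives ζ = 11/(2√(7.6K_p)).
Setting ζ = 0.6628: √(7.6K_p) = 11/(2·0.6628) = 8.298, so K_p = 68.86/7.6 = 9.06.

K_p = 9.06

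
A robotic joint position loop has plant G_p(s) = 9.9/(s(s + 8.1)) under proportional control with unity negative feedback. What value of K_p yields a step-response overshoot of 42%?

From %OS = 100·exp(−πζ/√(1−ζ²)) = 42%, ζ = −ln(0.42)/√(π²+ln²(0.42)) = 0.2662.
Characteristic equation s² + 8.1s + 9.9K_p = 0 gives ζ = 8.1/(2√(9.9K_p)).
Setting ζ = 0.2662: √(9.9K_p) = 8.1/(2·0.2662) = 15.22, so K_p = 231.5/9.9 = 23.4.

K_p = 23.4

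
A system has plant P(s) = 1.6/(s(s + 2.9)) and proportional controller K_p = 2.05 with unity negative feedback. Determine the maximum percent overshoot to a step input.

1.5%

The closed-loop denominator s² + 2.9s + 3.28 gives ω_n = √3.28 = 1.811 and ζ = 2.9/(2ω_n) = 0.8006.
%OS = 100·exp(−πζ/√(1−ζ²)) = 100·exp(−π·0.8006/√0.359) = 1.5%.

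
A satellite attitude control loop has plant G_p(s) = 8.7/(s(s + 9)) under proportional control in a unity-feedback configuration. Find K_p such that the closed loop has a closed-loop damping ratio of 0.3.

Closed-loop characteristic equation: s² + 9s + K_p·8.7 = 0.
So ω_n = √(8.7K_p) and 2ζω_n = 9, giving ζ = 9/(2√(8.7K_p)).
Setting ζ = 0.3: √(8.7K_p) = 9/(2·0.3) = 15, so K_p = 225/8.7 = 25.9.

K_p = 25.9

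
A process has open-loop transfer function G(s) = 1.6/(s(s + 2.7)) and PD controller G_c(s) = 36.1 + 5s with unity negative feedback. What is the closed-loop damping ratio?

ζ = 0.704

Forward path: (36.1 + 5s)·1.6/(s(s+2.7)). The closed-loop characteristic equation is s² + (2.7 + 1.6·5)s + 1.6·36.1 = 0.
That is s² + 10.7s + 57.76 = 0, so ω_n = 7.6 rad/s and ζ = 10.7/(2·7.6) = 0.7039.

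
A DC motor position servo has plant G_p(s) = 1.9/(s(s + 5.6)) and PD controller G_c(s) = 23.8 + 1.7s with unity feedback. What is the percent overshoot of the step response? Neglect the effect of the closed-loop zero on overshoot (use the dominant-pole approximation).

6.49%

Forward path: (23.8 + 1.7s)·1.9/(s(s+5.6)). The closed-loop characteristic equation is s² + (5.6 + 1.9·1.7)s + 1.9·23.8 = 0.
That is s² + 8.83s + 45.22 = 0, so ω_n = 6.725 rad/s and ζ = 8.83/(2·6.725) = 0.6565.
%OS = 100·exp(−πζ/√(1−ζ²)) = 6.49%.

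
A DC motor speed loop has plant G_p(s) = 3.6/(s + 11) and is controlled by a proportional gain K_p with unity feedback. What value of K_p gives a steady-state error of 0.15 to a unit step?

K_p = 17.3

The loop is type 0, so e_ss(step) = 1/(1 + K_pos) with K_pos = K_p·G_p(0).
G_p(0) = 0.3273. Require 1/(1 + K_p·0.3273) = 0.15, so 1 + 0.3273·K_p = 6.667.
K_p = (6.667 − 1)/0.3273 = 17.3.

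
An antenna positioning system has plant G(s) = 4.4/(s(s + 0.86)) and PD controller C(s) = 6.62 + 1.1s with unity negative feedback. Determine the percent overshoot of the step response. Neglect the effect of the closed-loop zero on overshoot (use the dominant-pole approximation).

Forward path: (6.62 + 1.1s)·4.4/(s(s+0.86)). The closed-loop characteristic equation is s² + (0.86 + 4.4·1.1)s + 4.4·6.62 = 0.
That is s² + 5.7s + 29.13 = 0, so ω_n = 5.397 rad/s and ζ = 5.7/(2·5.397) = 0.5281.
%OS = 100·exp(−πζ/√(1−ζ²)) = 14.2%.

14.2%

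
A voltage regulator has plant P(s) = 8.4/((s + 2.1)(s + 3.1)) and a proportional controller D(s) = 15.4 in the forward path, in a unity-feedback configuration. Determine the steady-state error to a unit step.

0.0479

The loop is type 0. Static position error constant K_pos = D(0)·P(0) = 15.4·1.29 = 19.87.
Steady-state error to a unit step: e_ss = 1/(1+K_pos) = 1/20.87 = 0.0479.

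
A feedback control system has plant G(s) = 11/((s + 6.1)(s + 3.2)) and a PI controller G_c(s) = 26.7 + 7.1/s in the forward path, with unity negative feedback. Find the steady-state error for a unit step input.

0

The open loop G_c(s)G(s) has a pole at the origin (type 1), so the static position error constant is infinite and e_ss = 1/(1+∞) = 0.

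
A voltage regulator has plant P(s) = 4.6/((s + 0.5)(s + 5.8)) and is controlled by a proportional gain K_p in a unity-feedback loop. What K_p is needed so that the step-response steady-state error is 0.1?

K_p = 5.67

For a type-0 loop with proportional control, e_ss = 1/(1 + K_p·P(0)).
P(0) = 1.586. Require 1/(1 + K_p·1.586) = 0.1, so 1 + 1.586·K_p = 10.
K_p = (10 − 1)/1.586 = 5.67.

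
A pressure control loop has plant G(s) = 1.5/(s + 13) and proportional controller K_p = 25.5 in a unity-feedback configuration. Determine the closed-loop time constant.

τ = 0.0195 s

Closed-loop transfer function: T(s) = K_p·G(s)/(1 + K_p·G(s)) = 38.25/(s + 13 + 38.25) = 38.25/(s + 51.25).
Time constant τ = 1/51.25 = 0.0195 s.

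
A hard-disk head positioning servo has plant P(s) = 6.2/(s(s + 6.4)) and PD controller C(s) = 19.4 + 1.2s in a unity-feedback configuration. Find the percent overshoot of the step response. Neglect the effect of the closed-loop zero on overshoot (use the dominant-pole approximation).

7.77%

Forward path: (19.4 + 1.2s)·6.2/(s(s+6.4)). The closed-loop characteristic equation is s² + (6.4 + 6.2·1.2)s + 6.2·19.4 = 0.
That is s² + 13.84s + 120.3 = 0, so ω_n = 10.97 rad/s and ζ = 13.84/(2·10.97) = 0.631.
%OS = 100·exp(−πζ/√(1−ζ²)) = 7.77%.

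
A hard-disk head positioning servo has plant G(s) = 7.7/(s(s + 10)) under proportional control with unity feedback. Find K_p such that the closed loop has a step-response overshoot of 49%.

From %OS = 100·exp(−πζ/√(1−ζ²)) = 49%, ζ = −ln(0.49)/√(π²+ln²(0.49)) = 0.2214.
Characteristic equation s² + 10s + 7.7K_p = 0 gives ζ = 10/(2√(7.7K_p)).
Setting ζ = 0.2214: √(7.7K_p) = 10/(2·0.2214) = 22.58, so K_p = 509.9/7.7 = 66.2.

K_p = 66.2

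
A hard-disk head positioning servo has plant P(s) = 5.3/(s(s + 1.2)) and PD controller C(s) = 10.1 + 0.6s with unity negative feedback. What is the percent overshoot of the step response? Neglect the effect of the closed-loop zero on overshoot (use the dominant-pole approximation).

Forward path: (10.1 + 0.6s)·5.3/(s(s+1.2)). The closed-loop characteristic equation is s² + (1.2 + 5.3·0.6)s + 5.3·10.1 = 0.
That is s² + 4.38s + 53.53 = 0, so ω_n = 7.316 rad/s and ζ = 4.38/(2·7.316) = 0.2993.
%OS = 100·exp(−πζ/√(1−ζ²)) = 37.3%.

37.3%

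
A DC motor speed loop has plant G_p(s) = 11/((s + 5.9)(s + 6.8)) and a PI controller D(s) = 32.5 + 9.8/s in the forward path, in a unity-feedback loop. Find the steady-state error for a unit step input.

0

The open loop D(s)G_p(s) has a pole at the origin (type 1), so the static position error constant is infinite and e_ss = 1/(1+∞) = 0.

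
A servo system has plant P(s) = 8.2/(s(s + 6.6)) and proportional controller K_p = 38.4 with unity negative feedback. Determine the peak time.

T_p = 0.18 s

From 1 + K_pP(s) = 0: s² + 6.6s + 314.9 = 0 ⇒ ω_n = 17.74, ζ = 0.186.
Damped frequency ω_d = ω_n√(1−ζ²) = 17.44 rad/s, so peak time T_p = π/ω_d = 0.18 s.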